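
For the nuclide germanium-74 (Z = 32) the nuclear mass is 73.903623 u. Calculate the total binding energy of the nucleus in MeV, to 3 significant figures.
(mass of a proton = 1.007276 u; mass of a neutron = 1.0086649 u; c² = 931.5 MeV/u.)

Σm = 32·m_p + 42·m_n = 32.232832 + 42.3639258 = 74.5967578 u
Mass defect Δm = 74.5967578 − 73.903623 = 0.6931348 u
E_B = 0.6931348 × 931.5 = 645.655 MeV

646 MeV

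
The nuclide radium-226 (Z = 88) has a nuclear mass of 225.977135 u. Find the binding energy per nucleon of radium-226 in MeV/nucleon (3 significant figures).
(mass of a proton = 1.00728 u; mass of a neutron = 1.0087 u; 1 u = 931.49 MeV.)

7.68 MeV/nucleon

With 88 protons and 138 neutrons (A = 226):
Mass of separated nucleons = 88(1.00728) + 138(1.0087) = 88.64064 + 139.2006 = 227.84124 u
Δm = 227.84124 − 225.977135 = 1.864105 u
Binding energy = Δm·c² = 1.864105 × 931.49 MeV/u = 1736.40 MeV
BE/A = 1736.40 MeV / 226 = 7.683 MeV/nucleon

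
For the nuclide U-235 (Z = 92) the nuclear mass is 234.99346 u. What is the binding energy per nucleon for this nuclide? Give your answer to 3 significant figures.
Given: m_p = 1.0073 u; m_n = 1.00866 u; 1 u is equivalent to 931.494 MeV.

7.60 MeV/nucleon

The nucleus contains 92 protons and 235 − 92 = 143 neutrons.
Total constituent mass: 92 × 1.0073 + 143 × 1.00866 = 236.90998 u
The mass defect is 236.90998 − 234.99346 = 1.91652 u.
Binding energy = Δm·c² = 1.91652 × 931.494 MeV/u = 1785.23 MeV
Dividing by A = 235 gives 7.597 MeV per nucleon.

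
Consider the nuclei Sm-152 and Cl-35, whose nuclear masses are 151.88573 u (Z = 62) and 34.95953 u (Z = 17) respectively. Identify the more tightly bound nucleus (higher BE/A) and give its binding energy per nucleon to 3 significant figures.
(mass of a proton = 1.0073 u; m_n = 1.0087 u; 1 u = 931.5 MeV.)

Sm-152: Σm = 62(1.0073) + 90(1.0087) = 153.2356 u; Δm = 1.34987 u; E_B = 1257.4 MeV; E_B/A = 8.272 MeV
Cl-35: Σm = 17(1.0073) + 18(1.0087) = 35.2807 u; Δm = 0.32117 u; E_B = 299.17 MeV; E_B/A = 8.548 MeV
Cl-35 has the higher binding energy per nucleon, so it is the more tightly bound nucleus.

Cl-35; 8.55 MeV/nucleon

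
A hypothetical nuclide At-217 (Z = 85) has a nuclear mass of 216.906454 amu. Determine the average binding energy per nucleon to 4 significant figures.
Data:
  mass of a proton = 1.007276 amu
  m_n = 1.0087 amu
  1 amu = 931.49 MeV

Total constituent mass: 85 × 1.007276 + 132 × 1.0087 = 218.766860 amu
Δm = 218.766860 − 216.906454 = 1.860406 amu
Converting to energy: 1.860406 amu × 931.49 MeV/amu = 1732.95 MeV
BE/A = 1732.95 MeV / 217 = 7.986 MeV/nucleon

7.986 MeV/nucleon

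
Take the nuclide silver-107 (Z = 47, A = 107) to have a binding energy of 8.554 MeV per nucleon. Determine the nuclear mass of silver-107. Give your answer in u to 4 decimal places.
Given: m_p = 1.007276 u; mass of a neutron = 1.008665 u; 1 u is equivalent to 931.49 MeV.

106.8793 u

Total binding energy = 107 × 8.554 = 915.278 MeV
Mass defect = 915.278 MeV / (931.49 MeV/u) = 0.982596 u
Constituent mass = 47(1.007276) + 60(1.008665) = 107.861872 u
Nuclear mass = 107.861872 − 0.982596 = 106.879276 u ≈ 106.8793 u (to 4 decimal places)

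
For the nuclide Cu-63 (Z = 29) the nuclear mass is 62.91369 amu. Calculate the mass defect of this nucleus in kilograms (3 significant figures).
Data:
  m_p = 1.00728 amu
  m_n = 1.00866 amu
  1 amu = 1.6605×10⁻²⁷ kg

Z = 29, so N = A − Z = 63 − 29 = 34.
Total constituent mass: 29 × 1.00728 + 34 × 1.00866 = 63.50556 amu
The mass defect is 63.50556 − 62.91369 = 0.59187 amu.
In SI units: 0.59187 amu × 1.6605×10⁻²⁷ kg/amu = 9.8280e-28 kg

9.83e-28 kg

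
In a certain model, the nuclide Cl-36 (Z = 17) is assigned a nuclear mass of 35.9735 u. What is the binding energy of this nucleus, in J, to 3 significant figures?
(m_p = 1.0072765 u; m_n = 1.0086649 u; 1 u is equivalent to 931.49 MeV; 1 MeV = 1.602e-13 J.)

Σm = 17·m_p + 19·m_n = 17.1237005 + 19.1646331 = 36.2883336 u
The mass defect is 36.2883336 − 35.9735 = 0.3148336 u.
Converting to energy: 0.3148336 u × 931.49 MeV/u = 293.264 MeV
In joules: 293.264 MeV × 1.602e-13 J/MeV = 4.6981e-11 J

4.70e-11 J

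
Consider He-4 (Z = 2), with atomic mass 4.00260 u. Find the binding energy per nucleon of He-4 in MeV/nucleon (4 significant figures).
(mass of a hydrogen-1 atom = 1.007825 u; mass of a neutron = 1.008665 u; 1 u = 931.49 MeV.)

7.075 MeV/nucleon

With 2 protons and 2 neutrons (A = 4):
Mass of separated nucleons = 2(1.007825) + 2(1.008665) = 2.015650 + 2.017330 = 4.032980 u
The mass defect is 4.032980 − 4.00260 = 0.030380 u.
Binding energy = Δm·c² = 0.030380 × 931.49 MeV/u = 28.2987 MeV
Per nucleon: 28.2987 / 4 = 7.075 MeV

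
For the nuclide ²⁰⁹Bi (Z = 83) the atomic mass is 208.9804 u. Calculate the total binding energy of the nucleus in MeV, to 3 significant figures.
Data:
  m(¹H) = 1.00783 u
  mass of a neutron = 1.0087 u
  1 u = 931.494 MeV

Z = 83, so N = A − Z = 209 − 83 = 126.
Total constituent mass: 83 × 1.00783 + 126 × 1.0087 = 210.74609 u
Δm = 210.74609 − 208.9804 = 1.76569 u
Binding energy = Δm·c² = 1.76569 × 931.494 MeV/u = 1644.73 MeV

1640 MeV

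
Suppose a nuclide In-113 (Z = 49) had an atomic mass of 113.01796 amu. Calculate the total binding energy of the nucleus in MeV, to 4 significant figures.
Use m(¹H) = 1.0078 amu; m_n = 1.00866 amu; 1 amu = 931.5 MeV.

With 49 protons and 64 neutrons (A = 113):
Mass of separated nucleons = 49(1.0078) + 64(1.00866) = 49.3822 + 64.55424 = 113.93644 amu
The mass defect is 113.93644 − 113.01796 = 0.91848 amu.
E_B = 0.91848 × 931.5 = 855.564 MeV

855.6 MeV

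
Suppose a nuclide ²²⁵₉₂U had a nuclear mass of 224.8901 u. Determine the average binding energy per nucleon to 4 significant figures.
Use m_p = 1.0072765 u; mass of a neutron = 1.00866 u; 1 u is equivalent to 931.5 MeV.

7.995 MeV/nucleon

With 92 protons and 133 neutrons (A = 225):
Mass of separated nucleons = 92(1.0072765) + 133(1.00866) = 92.6694380 + 134.15178 = 226.8212180 u
The mass defect is 226.8212180 − 224.8901 = 1.9311180 u.
Converting to energy: 1.9311180 u × 931.5 MeV/u = 1798.84 MeV
Dividing by A = 225 gives 7.995 MeV per nucleon.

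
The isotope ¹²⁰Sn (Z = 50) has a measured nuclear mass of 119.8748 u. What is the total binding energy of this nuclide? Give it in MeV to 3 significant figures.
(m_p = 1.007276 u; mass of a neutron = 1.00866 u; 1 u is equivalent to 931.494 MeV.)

Σm = 50·m_p + 70·m_n = 50.363800 + 70.60620 = 120.970000 u
The mass defect is 120.970000 − 119.8748 = 1.095200 u.
E_B = 1.095200 × 931.494 = 1020.17 MeV

1020 MeV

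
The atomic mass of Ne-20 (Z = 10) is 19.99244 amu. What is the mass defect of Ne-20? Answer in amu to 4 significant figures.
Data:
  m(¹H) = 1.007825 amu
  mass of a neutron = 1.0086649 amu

With 10 protons and 10 neutrons (A = 20):
Σm = 10·m(¹H) + 10·m_n = 10.078250 + 10.0866490 = 20.1648990 amu
Mass defect Δm = 20.1648990 − 19.99244 = 0.1724590 amu

0.1725 amu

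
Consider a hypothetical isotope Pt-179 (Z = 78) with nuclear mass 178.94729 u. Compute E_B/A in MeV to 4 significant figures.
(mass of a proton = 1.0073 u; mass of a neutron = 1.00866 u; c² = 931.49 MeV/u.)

Total constituent mass: 78 × 1.0073 + 101 × 1.00866 = 180.44406 u
Mass defect Δm = 180.44406 − 178.94729 = 1.49677 u
Converting to energy: 1.49677 u × 931.49 MeV/u = 1394.23 MeV
Per nucleon: 1394.23 / 179 = 7.789 MeV

7.789 MeV/nucleon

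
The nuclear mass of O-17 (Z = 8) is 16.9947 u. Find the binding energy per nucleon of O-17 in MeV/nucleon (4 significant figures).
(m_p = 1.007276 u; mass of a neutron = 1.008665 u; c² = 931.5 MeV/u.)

7.753 MeV/nucleon

The nucleus contains 8 protons and 17 − 8 = 9 neutrons.
Σm = 8·m_p + 9·m_n = 8.058208 + 9.077985 = 17.136193 u
Δm = 17.136193 − 16.9947 = 0.141493 u
E_B = 0.141493 × 931.5 = 131.801 MeV
Per nucleon: 131.801 / 17 = 7.753 MeV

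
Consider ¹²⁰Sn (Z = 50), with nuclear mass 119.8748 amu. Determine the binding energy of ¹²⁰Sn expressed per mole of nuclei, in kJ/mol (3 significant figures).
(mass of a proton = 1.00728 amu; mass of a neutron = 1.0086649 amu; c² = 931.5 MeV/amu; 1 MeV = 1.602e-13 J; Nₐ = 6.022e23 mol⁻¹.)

9.85e+10 kJ/mol

Z = 50, so N = A − Z = 120 − 50 = 70.
Mass of separated nucleons = 50(1.00728) + 70(1.0086649) = 50.36400 + 70.6065430 = 120.9705430 amu
The mass defect is 120.9705430 − 119.8748 = 1.0957430 amu.
Binding energy = Δm·c² = 1.0957430 × 931.5 MeV/amu = 1020.68 MeV
Per nucleus in joules: 1020.68 MeV × 1.602e-13 J/MeV = 1.6351e-10 J
Per mole: 1.6351e-10 J × 6.022e23 mol⁻¹ = 9.8466e+13 J/mol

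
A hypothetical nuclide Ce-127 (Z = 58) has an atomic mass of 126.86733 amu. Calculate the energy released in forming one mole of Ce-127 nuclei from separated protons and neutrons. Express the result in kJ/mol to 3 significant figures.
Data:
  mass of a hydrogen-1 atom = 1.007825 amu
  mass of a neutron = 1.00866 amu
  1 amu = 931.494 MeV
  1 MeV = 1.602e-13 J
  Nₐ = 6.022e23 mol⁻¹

With 58 protons and 69 neutrons (A = 127):
Σm = 58·m(¹H) + 69·m_n = 58.453850 + 69.59754 = 128.051390 amu
Mass defect Δm = 128.051390 − 126.86733 = 1.184060 amu
Converting to energy: 1.184060 amu × 931.494 MeV/amu = 1102.94 MeV
Per nucleus in joules: 1102.94 MeV × 1.602e-13 J/MeV = 1.7669e-10 J
Per mole: 1.7669e-10 J × 6.022e23 mol⁻¹ = 1.0640e+14 J/mol

1.06e+11 kJ/mol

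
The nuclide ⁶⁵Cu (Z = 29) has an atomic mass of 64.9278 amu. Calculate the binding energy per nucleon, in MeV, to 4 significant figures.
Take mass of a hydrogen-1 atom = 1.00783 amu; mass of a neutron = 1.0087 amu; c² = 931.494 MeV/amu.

Z = 29, so N = A − Z = 65 − 29 = 36.
Total constituent mass: 29 × 1.00783 + 36 × 1.0087 = 65.54027 amu
The mass defect is 65.54027 − 64.9278 = 0.61247 amu.
Converting to energy: 0.61247 amu × 931.494 MeV/amu = 570.512 MeV
Per nucleon: 570.512 / 65 = 8.777 MeV

8.777 MeV/nucleon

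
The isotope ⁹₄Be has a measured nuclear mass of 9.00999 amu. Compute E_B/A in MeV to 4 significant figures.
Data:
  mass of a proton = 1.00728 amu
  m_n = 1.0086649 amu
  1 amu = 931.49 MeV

Σm = 4·m_p + 5·m_n = 4.02912 + 5.0433245 = 9.0724445 amu
Δm = 9.0724445 − 9.00999 = 0.0624545 amu
Binding energy = Δm·c² = 0.0624545 × 931.49 MeV/amu = 58.1757 MeV
BE/A = 58.1757 MeV / 9 = 6.464 MeV/nucleon

6.464 MeV/nucleon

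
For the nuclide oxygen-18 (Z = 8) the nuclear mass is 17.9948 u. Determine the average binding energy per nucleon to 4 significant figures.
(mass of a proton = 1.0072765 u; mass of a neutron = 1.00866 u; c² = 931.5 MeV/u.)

7.763 MeV/nucleon

Z = 8, so N = A − Z = 18 − 8 = 10.
Mass of separated nucleons = 8(1.0072765) + 10(1.00866) = 8.0582120 + 10.08660 = 18.1448120 u
Mass defect Δm = 18.1448120 − 17.9948 = 0.1500120 u
E_B = 0.1500120 × 931.5 = 139.736 MeV
Dividing by A = 18 gives 7.763 MeV per nucleon.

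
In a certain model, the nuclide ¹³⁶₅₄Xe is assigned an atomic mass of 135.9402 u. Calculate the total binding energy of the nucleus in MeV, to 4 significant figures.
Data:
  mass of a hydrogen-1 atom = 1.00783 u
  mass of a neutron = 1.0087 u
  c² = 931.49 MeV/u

1114 MeV

Z = 54, so N = A − Z = 136 − 54 = 82.
Mass of separated nucleons = 54(1.00783) + 82(1.0087) = 54.42282 + 82.7134 = 137.13622 u
The mass defect is 137.13622 − 135.9402 = 1.19602 u.
E_B = 1.19602 × 931.49 = 1114.08 MeV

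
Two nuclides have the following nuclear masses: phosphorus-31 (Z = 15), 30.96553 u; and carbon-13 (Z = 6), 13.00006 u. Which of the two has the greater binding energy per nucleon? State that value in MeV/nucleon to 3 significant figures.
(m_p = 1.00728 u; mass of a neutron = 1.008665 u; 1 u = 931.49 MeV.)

phosphorus-31: Σm = 15(1.00728) + 16(1.008665) = 31.247840 u; Δm = 0.282310 u; E_B = 262.97 MeV; E_B/A = 8.483 MeV
carbon-13: Σm = 6(1.00728) + 7(1.008665) = 13.104335 u; Δm = 0.104275 u; E_B = 97.131 MeV; E_B/A = 7.472 MeV
phosphorus-31 has the higher binding energy per nucleon, so it is the more tightly bound nucleus.

phosphorus-31; 8.48 MeV/nucleon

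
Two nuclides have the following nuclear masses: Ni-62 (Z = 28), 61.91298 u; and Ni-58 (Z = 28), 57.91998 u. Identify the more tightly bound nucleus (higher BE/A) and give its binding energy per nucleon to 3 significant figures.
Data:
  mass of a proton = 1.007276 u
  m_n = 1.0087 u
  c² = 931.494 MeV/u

Ni-62; 8.81 MeV/nucleon

Ni-62: Σm = 28(1.007276) + 34(1.0087) = 62.499528 u; Δm = 0.586548 u; E_B = 546.37 MeV; E_B/A = 8.812 MeV
Ni-58: Σm = 28(1.007276) + 30(1.0087) = 58.464728 u; Δm = 0.544748 u; E_B = 507.43 MeV; E_B/A = 8.749 MeV
Ni-62 has the higher binding energy per nucleon, so it is the more tightly bound nucleus.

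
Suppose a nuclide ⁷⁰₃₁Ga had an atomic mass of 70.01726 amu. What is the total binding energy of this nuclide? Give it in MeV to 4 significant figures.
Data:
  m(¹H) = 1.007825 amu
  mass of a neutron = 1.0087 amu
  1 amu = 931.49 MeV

With 31 protons and 39 neutrons (A = 70):
Mass of separated nucleons = 31(1.007825) + 39(1.0087) = 31.242575 + 39.3393 = 70.581875 amu
Δm = 70.581875 − 70.01726 = 0.564615 amu
E_B = 0.564615 × 931.49 = 525.933 MeV

525.9 MeV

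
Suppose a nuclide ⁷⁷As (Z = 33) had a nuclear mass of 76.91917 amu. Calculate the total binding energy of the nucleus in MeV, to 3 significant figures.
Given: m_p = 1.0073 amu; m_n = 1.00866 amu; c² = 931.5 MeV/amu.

Z = 33, so N = A − Z = 77 − 33 = 44.
Total constituent mass: 33 × 1.0073 + 44 × 1.00866 = 77.62194 amu
Δm = 77.62194 − 76.91917 = 0.70277 amu
Binding energy = Δm·c² = 0.70277 × 931.5 MeV/amu = 654.630 MeV

655 MeV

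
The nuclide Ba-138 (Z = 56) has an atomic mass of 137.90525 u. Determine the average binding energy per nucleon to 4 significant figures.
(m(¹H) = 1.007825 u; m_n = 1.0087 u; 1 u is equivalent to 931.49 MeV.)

Mass of separated nucleons = 56(1.007825) + 82(1.0087) = 56.438200 + 82.7134 = 139.151600 u
Mass defect Δm = 139.151600 − 137.90525 = 1.246350 u
Binding energy = Δm·c² = 1.246350 × 931.49 MeV/u = 1160.96 MeV
BE/A = 1160.96 MeV / 138 = 8.413 MeV/nucleon

8.413 MeV/nucleon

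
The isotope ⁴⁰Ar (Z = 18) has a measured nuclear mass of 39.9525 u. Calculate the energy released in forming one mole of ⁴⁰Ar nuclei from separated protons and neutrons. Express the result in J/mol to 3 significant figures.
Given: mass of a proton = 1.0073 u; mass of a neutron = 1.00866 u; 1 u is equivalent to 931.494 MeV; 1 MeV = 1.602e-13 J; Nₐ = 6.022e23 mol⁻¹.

The nucleus contains 18 protons and 40 − 18 = 22 neutrons.
Mass of separated nucleons = 18(1.0073) + 22(1.00866) = 18.1314 + 22.19052 = 40.32192 u
The mass defect is 40.32192 − 39.9525 = 0.36942 u.
Binding energy = Δm·c² = 0.36942 × 931.494 MeV/u = 344.113 MeV
Per nucleus in joules: 344.113 MeV × 1.602e-13 J/MeV = 5.5127e-11 J
Per mole: 5.5127e-11 J × 6.022e23 mol⁻¹ = 3.3197e+13 J/mol

3.32e+13 J/mol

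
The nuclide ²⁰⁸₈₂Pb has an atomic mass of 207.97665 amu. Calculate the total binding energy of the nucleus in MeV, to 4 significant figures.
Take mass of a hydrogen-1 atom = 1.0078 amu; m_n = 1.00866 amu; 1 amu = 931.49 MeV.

Total constituent mass: 82 × 1.0078 + 126 × 1.00866 = 209.73076 amu
Mass defect Δm = 209.73076 − 207.97665 = 1.75411 amu
Converting to energy: 1.75411 amu × 931.49 MeV/amu = 1633.94 MeV

1634 MeV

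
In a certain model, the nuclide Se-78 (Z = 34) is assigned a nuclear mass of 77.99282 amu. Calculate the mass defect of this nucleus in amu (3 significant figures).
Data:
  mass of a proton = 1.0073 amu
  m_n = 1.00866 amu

With 34 protons and 44 neutrons (A = 78):
Σm = 34·m_p + 44·m_n = 34.2482 + 44.38104 = 78.62924 amu
Mass defect Δm = 78.62924 − 77.99282 = 0.63642 amu

0.636 amu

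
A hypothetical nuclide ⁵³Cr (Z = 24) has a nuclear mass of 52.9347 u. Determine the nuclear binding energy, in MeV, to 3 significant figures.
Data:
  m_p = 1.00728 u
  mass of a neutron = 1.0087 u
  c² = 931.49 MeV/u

With 24 protons and 29 neutrons (A = 53):
Total constituent mass: 24 × 1.00728 + 29 × 1.0087 = 53.42702 u
Δm = 53.42702 − 52.9347 = 0.49232 u
Converting to energy: 0.49232 u × 931.49 MeV/u = 458.591 MeV

459 MeV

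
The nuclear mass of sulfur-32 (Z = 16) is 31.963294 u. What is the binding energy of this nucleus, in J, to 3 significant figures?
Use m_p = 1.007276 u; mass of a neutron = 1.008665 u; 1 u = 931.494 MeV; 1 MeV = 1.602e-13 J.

Mass of separated nucleons = 16(1.007276) + 16(1.008665) = 16.116416 + 16.138640 = 32.255056 u
Mass defect Δm = 32.255056 − 31.963294 = 0.291762 u
Converting to energy: 0.291762 u × 931.494 MeV/u = 271.775 MeV
In joules: 271.775 MeV × 1.602e-13 J/MeV = 4.3538e-11 J

4.35e-11 J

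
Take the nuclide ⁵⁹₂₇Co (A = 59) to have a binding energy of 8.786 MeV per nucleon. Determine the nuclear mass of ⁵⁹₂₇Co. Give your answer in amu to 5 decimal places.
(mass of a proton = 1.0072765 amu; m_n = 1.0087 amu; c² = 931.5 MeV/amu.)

58.91837 amu

Total binding energy = 59 × 8.786 = 518.374 MeV
Mass defect = 518.374 MeV / (931.5 MeV/amu) = 0.5564938 amu
Constituent mass = 27(1.0072765) + 32(1.0087) = 59.4748655 amu
Nuclear mass = 59.4748655 − 0.5564938 = 58.9183717 amu ≈ 58.91837 amu (to 5 decimal places)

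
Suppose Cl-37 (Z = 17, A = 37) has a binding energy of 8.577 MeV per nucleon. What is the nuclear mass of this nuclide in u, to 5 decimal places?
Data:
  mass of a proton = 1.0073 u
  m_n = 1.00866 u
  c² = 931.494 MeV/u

Total binding energy = 37 × 8.577 = 317.349 MeV
Mass defect = 317.349 MeV / (931.494 MeV/u) = 0.3406882 u
Constituent mass = 17(1.0073) + 20(1.00866) = 37.29730 u
Nuclear mass = 37.29730 − 0.3406882 = 36.9566118 u ≈ 36.95661 u (to 5 decimal places)

36.95661 u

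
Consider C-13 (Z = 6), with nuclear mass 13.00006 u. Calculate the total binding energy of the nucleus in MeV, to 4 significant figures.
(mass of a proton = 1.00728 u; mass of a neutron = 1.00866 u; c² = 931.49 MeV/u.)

97.10 MeV

With 6 protons and 7 neutrons (A = 13):
Mass of separated nucleons = 6(1.00728) + 7(1.00866) = 6.04368 + 7.06062 = 13.10430 u
The mass defect is 13.10430 − 13.00006 = 0.10424 u.
Converting to energy: 0.10424 u × 931.49 MeV/u = 97.0985 MeV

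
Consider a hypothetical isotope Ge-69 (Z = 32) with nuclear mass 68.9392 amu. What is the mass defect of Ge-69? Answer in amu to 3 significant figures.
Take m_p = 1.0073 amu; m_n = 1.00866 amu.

0.615 amu

With 32 protons and 37 neutrons (A = 69):
Mass of separated nucleons = 32(1.0073) + 37(1.00866) = 32.2336 + 37.32042 = 69.55402 amu
Δm = 69.55402 − 68.9392 = 0.61482 amu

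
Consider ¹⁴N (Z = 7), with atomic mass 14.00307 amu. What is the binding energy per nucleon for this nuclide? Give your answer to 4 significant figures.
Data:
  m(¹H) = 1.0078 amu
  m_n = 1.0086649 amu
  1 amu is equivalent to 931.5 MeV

The nucleus contains 7 protons and 14 − 7 = 7 neutrons.
Total constituent mass: 7 × 1.0078 + 7 × 1.0086649 = 14.1152543 amu
The mass defect is 14.1152543 − 14.00307 = 0.1121843 amu.
Converting to energy: 0.1121843 amu × 931.5 MeV/amu = 104.500 MeV
BE/A = 104.500 MeV / 14 = 7.464 MeV/nucleon

7.464 MeV/nucleon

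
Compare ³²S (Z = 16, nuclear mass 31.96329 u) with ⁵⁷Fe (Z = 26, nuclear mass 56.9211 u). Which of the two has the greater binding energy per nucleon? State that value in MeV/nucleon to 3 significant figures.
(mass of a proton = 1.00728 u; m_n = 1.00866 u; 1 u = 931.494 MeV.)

³²S: Σm = 16(1.00728) + 16(1.00866) = 32.25504 u; Δm = 0.29175 u; E_B = 271.76 MeV; E_B/A = 8.493 MeV
⁵⁷Fe: Σm = 26(1.00728) + 31(1.00866) = 57.45774 u; Δm = 0.53664 u; E_B = 499.88 MeV; E_B/A = 8.770 MeV
⁵⁷Fe has the higher binding energy per nucleon, so it is the more tightly bound nucleus.

⁵⁷Fe; 8.77 MeV/nucleon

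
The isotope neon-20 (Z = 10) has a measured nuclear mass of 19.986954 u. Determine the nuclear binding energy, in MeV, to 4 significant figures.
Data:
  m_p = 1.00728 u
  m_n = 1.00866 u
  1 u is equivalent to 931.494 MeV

Mass of separated nucleons = 10(1.00728) + 10(1.00866) = 10.07280 + 10.08660 = 20.15940 u
Δm = 20.15940 − 19.986954 = 0.172446 u
E_B = 0.172446 × 931.494 = 160.632 MeV

160.6 MeV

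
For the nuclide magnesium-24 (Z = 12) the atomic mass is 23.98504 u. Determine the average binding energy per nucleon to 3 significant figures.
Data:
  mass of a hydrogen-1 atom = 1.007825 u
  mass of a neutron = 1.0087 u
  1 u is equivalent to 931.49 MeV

8.28 MeV/nucleon

Z = 12, so N = A − Z = 24 − 12 = 12.
Total constituent mass: 12 × 1.007825 + 12 × 1.0087 = 24.198300 u
Δm = 24.198300 − 23.98504 = 0.213260 u
Converting to energy: 0.213260 u × 931.49 MeV/u = 198.650 MeV
BE/A = 198.650 MeV / 24 = 8.277 MeV/nucleon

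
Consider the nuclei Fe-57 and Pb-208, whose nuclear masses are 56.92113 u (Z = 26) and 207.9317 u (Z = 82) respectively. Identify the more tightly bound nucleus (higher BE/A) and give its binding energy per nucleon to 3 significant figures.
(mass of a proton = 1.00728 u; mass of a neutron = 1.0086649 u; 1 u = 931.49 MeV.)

Fe-57; 8.77 MeV/nucleon

Fe-57: Σm = 26(1.00728) + 31(1.0086649) = 57.4578919 u; Δm = 0.5367619 u; E_B = 499.99 MeV; E_B/A = 8.772 MeV
Pb-208: Σm = 82(1.00728) + 126(1.0086649) = 209.6887374 u; Δm = 1.7570374 u; E_B = 1636.7 MeV; E_B/A = 7.869 MeV
Fe-57 has the higher binding energy per nucleon, so it is the more tightly bound nucleus.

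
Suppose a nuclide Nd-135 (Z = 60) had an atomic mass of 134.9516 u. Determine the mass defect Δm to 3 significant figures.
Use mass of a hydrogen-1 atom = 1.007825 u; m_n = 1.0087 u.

1.17 u

Z = 60, so N = A − Z = 135 − 60 = 75.
Total constituent mass: 60 × 1.007825 + 75 × 1.0087 = 136.122000 u
Δm = 136.122000 − 134.9516 = 1.170400 u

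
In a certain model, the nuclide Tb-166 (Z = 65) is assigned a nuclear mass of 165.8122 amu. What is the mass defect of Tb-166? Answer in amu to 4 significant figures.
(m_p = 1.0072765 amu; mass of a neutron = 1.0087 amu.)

1.539 amu

With 65 protons and 101 neutrons (A = 166):
Total constituent mass: 65 × 1.0072765 + 101 × 1.0087 = 167.3516725 amu
Mass defect Δm = 167.3516725 − 165.8122 = 1.5394725 amu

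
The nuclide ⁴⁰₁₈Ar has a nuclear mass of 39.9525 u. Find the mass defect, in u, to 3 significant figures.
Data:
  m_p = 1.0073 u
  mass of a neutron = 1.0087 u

Z = 18, so N = A − Z = 40 − 18 = 22.
Σm = 18·m_p + 22·m_n = 18.1314 + 22.1914 = 40.3228 u
Mass defect Δm = 40.3228 − 39.9525 = 0.3703 u

0.370 u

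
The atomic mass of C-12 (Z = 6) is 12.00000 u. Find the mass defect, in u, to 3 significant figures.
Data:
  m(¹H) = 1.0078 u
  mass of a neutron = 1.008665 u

Total constituent mass: 6 × 1.0078 + 6 × 1.008665 = 12.098790 u
The mass defect is 12.098790 − 12.00000 = 0.098790 u.

0.0988 u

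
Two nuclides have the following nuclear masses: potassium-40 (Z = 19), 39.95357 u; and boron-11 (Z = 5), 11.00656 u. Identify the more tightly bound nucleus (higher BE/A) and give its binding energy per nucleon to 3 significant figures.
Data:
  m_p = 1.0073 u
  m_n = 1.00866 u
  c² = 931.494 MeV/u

potassium-40: Σm = 19(1.0073) + 21(1.00866) = 40.32056 u; Δm = 0.36699 u; E_B = 341.85 MeV; E_B/A = 8.546 MeV
boron-11: Σm = 5(1.0073) + 6(1.00866) = 11.08846 u; Δm = 0.08190 u; E_B = 76.289 MeV; E_B/A = 6.935 MeV
potassium-40 has the higher binding energy per nucleon, so it is the more tightly bound nucleus.

potassium-40; 8.55 MeV/nucleon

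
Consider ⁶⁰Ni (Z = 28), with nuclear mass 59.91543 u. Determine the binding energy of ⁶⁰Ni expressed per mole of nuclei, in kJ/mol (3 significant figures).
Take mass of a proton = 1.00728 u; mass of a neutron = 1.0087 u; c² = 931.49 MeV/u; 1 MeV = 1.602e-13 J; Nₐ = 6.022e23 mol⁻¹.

With 28 protons and 32 neutrons (A = 60):
Σm = 28·m_p + 32·m_n = 28.20384 + 32.2784 = 60.48224 u
Mass defect Δm = 60.48224 − 59.91543 = 0.56681 u
E_B = 0.56681 × 931.49 = 527.978 MeV
Per nucleus in joules: 527.978 MeV × 1.602e-13 J/MeV = 8.4582e-11 J
Per mole: 8.4582e-11 J × 6.022e23 mol⁻¹ = 5.0935e+13 J/mol

5.09e+10 kJ/mol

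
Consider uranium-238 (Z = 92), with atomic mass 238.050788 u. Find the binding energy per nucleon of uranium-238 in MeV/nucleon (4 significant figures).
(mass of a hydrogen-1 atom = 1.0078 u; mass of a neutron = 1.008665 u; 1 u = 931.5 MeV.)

Σm = 92·m(¹H) + 146·m_n = 92.7176 + 147.265090 = 239.982690 u
Δm = 239.982690 − 238.050788 = 1.931902 u
E_B = 1.931902 × 931.5 = 1799.57 MeV
Dividing by A = 238 gives 7.561 MeV per nucleon.

7.561 MeV/nucleon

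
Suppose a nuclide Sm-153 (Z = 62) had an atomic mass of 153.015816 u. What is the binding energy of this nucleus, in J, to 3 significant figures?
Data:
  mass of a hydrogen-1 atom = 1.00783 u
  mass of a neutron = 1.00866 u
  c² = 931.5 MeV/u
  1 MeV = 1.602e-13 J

1.88e-10 J

The nucleus contains 62 protons and 153 − 62 = 91 neutrons.
Mass of separated nucleons = 62(1.00783) + 91(1.00866) = 62.48546 + 91.78806 = 154.27352 u
The mass defect is 154.27352 − 153.015816 = 1.257704 u.
Converting to energy: 1.257704 u × 931.5 MeV/u = 1171.55 MeV
In joules: 1171.55 MeV × 1.602e-13 J/MeV = 1.8768e-10 J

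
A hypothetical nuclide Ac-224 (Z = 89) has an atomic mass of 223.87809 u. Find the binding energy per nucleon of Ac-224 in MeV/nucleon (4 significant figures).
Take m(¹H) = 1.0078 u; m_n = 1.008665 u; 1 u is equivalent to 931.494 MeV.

8.258 MeV/nucleon

The nucleus contains 89 protons and 224 − 89 = 135 neutrons.
Σm = 89·m(¹H) + 135·m_n = 89.6942 + 136.169775 = 225.863975 u
Mass defect Δm = 225.863975 − 223.87809 = 1.985885 u
E_B = 1.985885 × 931.494 = 1849.84 MeV
Per nucleon: 1849.84 / 224 = 8.258 MeV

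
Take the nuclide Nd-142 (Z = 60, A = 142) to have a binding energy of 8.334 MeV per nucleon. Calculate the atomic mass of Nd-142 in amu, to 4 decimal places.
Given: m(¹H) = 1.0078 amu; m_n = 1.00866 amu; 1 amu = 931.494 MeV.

141.9077 amu

Total binding energy = 142 × 8.334 = 1183.428 MeV
Mass defect = 1183.428 MeV / (931.494 MeV/amu) = 1.270462 amu
Constituent mass = 60(1.0078) + 82(1.00866) = 143.17812 amu
Atomic mass = 143.17812 − 1.270462 = 141.907658 amu ≈ 141.9077 amu (to 4 decimal places)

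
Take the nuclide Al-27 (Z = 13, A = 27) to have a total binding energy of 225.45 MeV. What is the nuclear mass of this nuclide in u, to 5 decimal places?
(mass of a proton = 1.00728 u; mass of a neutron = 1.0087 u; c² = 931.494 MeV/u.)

Mass defect = 225.45 MeV / (931.494 MeV/u) = 0.2420305 u
Constituent mass = 13(1.00728) + 14(1.0087) = 27.21644 u
Nuclear mass = 27.21644 − 0.2420305 = 26.9744095 u ≈ 26.97441 u (to 5 decimal places)

26.97441 u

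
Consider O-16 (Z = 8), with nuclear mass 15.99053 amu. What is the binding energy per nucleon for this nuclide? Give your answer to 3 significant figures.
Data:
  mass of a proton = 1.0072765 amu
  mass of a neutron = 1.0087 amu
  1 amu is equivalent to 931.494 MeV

Z = 8, so N = A − Z = 16 − 8 = 8.
Mass of separated nucleons = 8(1.0072765) + 8(1.0087) = 8.0582120 + 8.0696 = 16.1278120 amu
The mass defect is 16.1278120 − 15.99053 = 0.1372820 amu.
Converting to energy: 0.1372820 amu × 931.494 MeV/amu = 127.877 MeV
Per nucleon: 127.877 / 16 = 7.992 MeV

7.99 MeV/nucleon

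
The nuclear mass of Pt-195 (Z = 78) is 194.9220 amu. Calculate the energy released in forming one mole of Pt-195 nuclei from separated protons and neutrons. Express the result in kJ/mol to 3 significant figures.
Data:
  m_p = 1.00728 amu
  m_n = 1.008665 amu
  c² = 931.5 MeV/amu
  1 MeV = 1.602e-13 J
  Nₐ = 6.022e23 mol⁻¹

1.49e+11 kJ/mol

Σm = 78·m_p + 117·m_n = 78.56784 + 118.013805 = 196.581645 amu
Δm = 196.581645 − 194.9220 = 1.659645 amu
E_B = 1.659645 × 931.5 = 1545.96 MeV
Per nucleus in joules: 1545.96 MeV × 1.602e-13 J/MeV = 2.4766e-10 J
Per mole: 2.4766e-10 J × 6.022e23 mol⁻¹ = 1.4914e+14 J/mol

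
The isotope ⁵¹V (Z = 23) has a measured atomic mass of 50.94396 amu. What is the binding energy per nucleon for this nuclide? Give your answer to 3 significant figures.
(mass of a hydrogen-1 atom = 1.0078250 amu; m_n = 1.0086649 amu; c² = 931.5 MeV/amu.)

8.74 MeV/nucleon

With 23 protons and 28 neutrons (A = 51):
Total constituent mass: 23 × 1.0078250 + 28 × 1.0086649 = 51.4225922 amu
The mass defect is 51.4225922 − 50.94396 = 0.4786322 amu.
E_B = 0.4786322 × 931.5 = 445.846 MeV
BE/A = 445.846 MeV / 51 = 8.742 MeV/nucleon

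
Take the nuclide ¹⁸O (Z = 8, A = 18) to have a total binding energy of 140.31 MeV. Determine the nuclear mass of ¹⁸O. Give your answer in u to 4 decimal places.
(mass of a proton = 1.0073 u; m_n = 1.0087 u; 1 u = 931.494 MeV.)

Mass defect = 140.31 MeV / (931.494 MeV/u) = 0.150629 u
Constituent mass = 8(1.0073) + 10(1.0087) = 18.1454 u
Nuclear mass = 18.1454 − 0.150629 = 17.994771 u ≈ 17.9948 u (to 4 decimal places)

17.9948 u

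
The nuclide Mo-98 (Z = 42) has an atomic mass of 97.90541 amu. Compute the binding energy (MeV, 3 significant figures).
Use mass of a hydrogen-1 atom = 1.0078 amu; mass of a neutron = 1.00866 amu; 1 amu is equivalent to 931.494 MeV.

Total constituent mass: 42 × 1.0078 + 56 × 1.00866 = 98.81256 amu
The mass defect is 98.81256 − 97.90541 = 0.90715 amu.
Converting to energy: 0.90715 amu × 931.494 MeV/amu = 845.005 MeV

845 MeV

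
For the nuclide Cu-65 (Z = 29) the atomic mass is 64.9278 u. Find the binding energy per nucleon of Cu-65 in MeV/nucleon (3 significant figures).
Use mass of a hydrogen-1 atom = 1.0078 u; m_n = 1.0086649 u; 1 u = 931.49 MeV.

8.75 MeV/nucleon

With 29 protons and 36 neutrons (A = 65):
Σm = 29·m(¹H) + 36·m_n = 29.2262 + 36.3119364 = 65.5381364 u
The mass defect is 65.5381364 − 64.9278 = 0.6103364 u.
E_B = 0.6103364 × 931.49 = 568.522 MeV
Dividing by A = 65 gives 8.746 MeV per nucleon.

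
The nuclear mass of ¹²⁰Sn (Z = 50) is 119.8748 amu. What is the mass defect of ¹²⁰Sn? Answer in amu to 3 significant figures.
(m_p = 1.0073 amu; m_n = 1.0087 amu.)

1.10 amu

Σm = 50·m_p + 70·m_n = 50.3650 + 70.6090 = 120.9740 amu
The mass defect is 120.9740 − 119.8748 = 1.0992 amu.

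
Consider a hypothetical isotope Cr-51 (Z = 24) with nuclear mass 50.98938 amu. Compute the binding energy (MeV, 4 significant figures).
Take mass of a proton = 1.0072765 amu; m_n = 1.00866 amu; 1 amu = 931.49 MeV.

Σm = 24·m_p + 27·m_n = 24.1746360 + 27.23382 = 51.4084560 amu
Δm = 51.4084560 − 50.98938 = 0.4190760 amu
Binding energy = Δm·c² = 0.4190760 × 931.49 MeV/amu = 390.365 MeV

390.4 MeV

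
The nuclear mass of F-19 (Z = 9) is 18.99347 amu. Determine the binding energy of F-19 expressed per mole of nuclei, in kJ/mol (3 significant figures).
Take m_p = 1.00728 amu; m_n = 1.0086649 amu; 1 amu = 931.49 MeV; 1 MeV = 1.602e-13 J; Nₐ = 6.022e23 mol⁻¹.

Z = 9, so N = A − Z = 19 − 9 = 10.
Total constituent mass: 9 × 1.00728 + 10 × 1.0086649 = 19.1521690 amu
Δm = 19.1521690 − 18.99347 = 0.1586990 amu
E_B = 0.1586990 × 931.49 = 147.827 MeV
Per nucleus in joules: 147.827 MeV × 1.602e-13 J/MeV = 2.3682e-11 J
Per mole: 2.3682e-11 J × 6.022e23 mol⁻¹ = 1.4261e+13 J/mol

1.43e+10 kJ/mol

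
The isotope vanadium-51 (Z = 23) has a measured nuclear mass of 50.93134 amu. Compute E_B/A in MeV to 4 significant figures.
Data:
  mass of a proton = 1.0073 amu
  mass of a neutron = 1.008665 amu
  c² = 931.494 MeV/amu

Total constituent mass: 23 × 1.0073 + 28 × 1.008665 = 51.410520 amu
Mass defect Δm = 51.410520 − 50.93134 = 0.479180 amu
Converting to energy: 0.479180 amu × 931.494 MeV/amu = 446.353 MeV
BE/A = 446.353 MeV / 51 = 8.752 MeV/nucleon

8.752 MeV/nucleon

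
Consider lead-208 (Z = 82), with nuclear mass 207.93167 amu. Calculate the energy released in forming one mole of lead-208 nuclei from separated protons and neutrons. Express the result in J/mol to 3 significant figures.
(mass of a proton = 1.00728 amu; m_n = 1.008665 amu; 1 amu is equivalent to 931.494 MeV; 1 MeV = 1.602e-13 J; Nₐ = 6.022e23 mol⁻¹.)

1.58e+14 J/mol

The nucleus contains 82 protons and 208 − 82 = 126 neutrons.
Σm = 82·m_p + 126·m_n = 82.59696 + 127.091790 = 209.688750 amu
Δm = 209.688750 − 207.93167 = 1.757080 amu
E_B = 1.757080 × 931.494 = 1636.71 MeV
Per nucleus in joules: 1636.71 MeV × 1.602e-13 J/MeV = 2.6220e-10 J
Per mole: 2.6220e-10 J × 6.022e23 mol⁻¹ = 1.5790e+14 J/mol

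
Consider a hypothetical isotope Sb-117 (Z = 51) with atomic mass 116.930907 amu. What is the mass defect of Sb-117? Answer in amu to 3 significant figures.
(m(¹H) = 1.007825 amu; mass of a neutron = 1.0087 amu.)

Mass of separated nucleons = 51(1.007825) + 66(1.0087) = 51.399075 + 66.5742 = 117.973275 amu
Mass defect Δm = 117.973275 − 116.930907 = 1.042368 amu

1.04 amu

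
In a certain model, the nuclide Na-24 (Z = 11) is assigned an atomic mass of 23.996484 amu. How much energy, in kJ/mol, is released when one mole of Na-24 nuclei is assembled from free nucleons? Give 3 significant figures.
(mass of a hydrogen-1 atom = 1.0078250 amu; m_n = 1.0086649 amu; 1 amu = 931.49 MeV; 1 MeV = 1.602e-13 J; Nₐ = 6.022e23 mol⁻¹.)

Σm = 11·m(¹H) + 13·m_n = 11.0860750 + 13.1126437 = 24.1987187 amu
Δm = 24.1987187 − 23.996484 = 0.2022347 amu
E_B = 0.2022347 × 931.49 = 188.380 MeV
Per nucleus in joules: 188.380 MeV × 1.602e-13 J/MeV = 3.0178e-11 J
Per mole: 3.0178e-11 J × 6.022e23 mol⁻¹ = 1.8173e+13 J/mol

1.82e+10 kJ/mol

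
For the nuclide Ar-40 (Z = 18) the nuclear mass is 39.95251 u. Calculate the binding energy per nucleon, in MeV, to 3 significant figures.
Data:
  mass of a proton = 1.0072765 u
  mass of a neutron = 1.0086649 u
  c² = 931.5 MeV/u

8.60 MeV/nucleon

With 18 protons and 22 neutrons (A = 40):
Mass of separated nucleons = 18(1.0072765) + 22(1.0086649) = 18.1309770 + 22.1906278 = 40.3216048 u
Δm = 40.3216048 − 39.95251 = 0.3690948 u
E_B = 0.3690948 × 931.5 = 343.812 MeV
BE/A = 343.812 MeV / 40 = 8.595 MeV/nucleon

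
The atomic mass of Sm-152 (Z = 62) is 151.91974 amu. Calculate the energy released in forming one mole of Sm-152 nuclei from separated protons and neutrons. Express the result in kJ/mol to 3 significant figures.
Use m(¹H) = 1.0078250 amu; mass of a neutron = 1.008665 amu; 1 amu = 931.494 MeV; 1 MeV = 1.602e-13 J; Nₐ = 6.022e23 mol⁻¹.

Total constituent mass: 62 × 1.0078250 + 90 × 1.008665 = 153.2650000 amu
Mass defect Δm = 153.2650000 − 151.91974 = 1.3452600 amu
Converting to energy: 1.3452600 amu × 931.494 MeV/amu = 1253.10 MeV
Per nucleus in joules: 1253.10 MeV × 1.602e-13 J/MeV = 2.0075e-10 J
Per mole: 2.0075e-10 J × 6.022e23 mol⁻¹ = 1.2089e+14 J/mol

1.21e+11 kJ/mol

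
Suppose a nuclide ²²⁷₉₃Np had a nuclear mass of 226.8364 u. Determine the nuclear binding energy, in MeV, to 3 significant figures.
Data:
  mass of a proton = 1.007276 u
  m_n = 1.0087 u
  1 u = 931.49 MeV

1870 MeV

Mass of separated nucleons = 93(1.007276) + 134(1.0087) = 93.676668 + 135.1658 = 228.842468 u
Δm = 228.842468 − 226.8364 = 2.006068 u
Converting to energy: 2.006068 u × 931.49 MeV/u = 1868.63 MeV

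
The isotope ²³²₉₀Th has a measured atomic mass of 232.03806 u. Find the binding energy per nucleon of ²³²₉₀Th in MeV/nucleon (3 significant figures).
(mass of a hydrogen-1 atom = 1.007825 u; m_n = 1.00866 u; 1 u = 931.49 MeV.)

7.61 MeV/nucleon

The nucleus contains 90 protons and 232 − 90 = 142 neutrons.
Total constituent mass: 90 × 1.007825 + 142 × 1.00866 = 233.933970 u
Mass defect Δm = 233.933970 − 232.03806 = 1.895910 u
Converting to energy: 1.895910 u × 931.49 MeV/u = 1766.02 MeV
Dividing by A = 232 gives 7.612 MeV per nucleon.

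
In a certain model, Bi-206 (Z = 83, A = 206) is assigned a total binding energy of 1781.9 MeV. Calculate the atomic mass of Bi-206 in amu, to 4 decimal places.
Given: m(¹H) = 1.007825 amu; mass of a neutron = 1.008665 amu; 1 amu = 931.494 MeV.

Mass defect = 1781.9 MeV / (931.494 MeV/amu) = 1.912948 amu
Constituent mass = 83(1.007825) + 123(1.008665) = 207.715270 amu
Atomic mass = 207.715270 − 1.912948 = 205.802322 amu ≈ 205.8023 amu (to 4 decimal places)

205.8023 amu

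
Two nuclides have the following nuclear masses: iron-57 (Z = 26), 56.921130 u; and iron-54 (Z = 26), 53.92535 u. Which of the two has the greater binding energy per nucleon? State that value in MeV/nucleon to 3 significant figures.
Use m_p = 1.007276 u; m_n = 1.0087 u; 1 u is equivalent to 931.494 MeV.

iron-57: Σm = 26(1.007276) + 31(1.0087) = 57.458876 u; Δm = 0.537746 u; E_B = 500.91 MeV; E_B/A = 8.788 MeV
iron-54: Σm = 26(1.007276) + 28(1.0087) = 54.432776 u; Δm = 0.507426 u; E_B = 472.66 MeV; E_B/A = 8.753 MeV
iron-57 has the higher binding energy per nucleon, so it is the more tightly bound nucleus.

iron-57; 8.79 MeV/nucleon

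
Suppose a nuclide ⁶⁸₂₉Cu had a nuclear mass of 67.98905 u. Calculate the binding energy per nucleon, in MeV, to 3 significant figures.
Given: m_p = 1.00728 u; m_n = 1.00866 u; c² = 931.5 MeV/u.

With 29 protons and 39 neutrons (A = 68):
Σm = 29·m_p + 39·m_n = 29.21112 + 39.33774 = 68.54886 u
The mass defect is 68.54886 − 67.98905 = 0.55981 u.
E_B = 0.55981 × 931.5 = 521.463 MeV
Per nucleon: 521.463 / 68 = 7.669 MeV

7.67 MeV/nucleon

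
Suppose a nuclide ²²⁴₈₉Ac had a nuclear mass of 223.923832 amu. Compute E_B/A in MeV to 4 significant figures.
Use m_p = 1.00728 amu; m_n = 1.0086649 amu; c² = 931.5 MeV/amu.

Total constituent mass: 89 × 1.00728 + 135 × 1.0086649 = 225.8176815 amu
Δm = 225.8176815 − 223.923832 = 1.8938495 amu
Converting to energy: 1.8938495 amu × 931.5 MeV/amu = 1764.12 MeV
Per nucleon: 1764.12 / 224 = 7.876 MeV

7.876 MeV/nucleon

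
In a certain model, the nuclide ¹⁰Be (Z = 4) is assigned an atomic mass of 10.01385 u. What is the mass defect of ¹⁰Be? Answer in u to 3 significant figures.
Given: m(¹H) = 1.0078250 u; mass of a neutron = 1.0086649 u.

0.0694 u

Mass of separated nucleons = 4(1.0078250) + 6(1.0086649) = 4.0313000 + 6.0519894 = 10.0832894 u
Mass defect Δm = 10.0832894 − 10.01385 = 0.0694394 u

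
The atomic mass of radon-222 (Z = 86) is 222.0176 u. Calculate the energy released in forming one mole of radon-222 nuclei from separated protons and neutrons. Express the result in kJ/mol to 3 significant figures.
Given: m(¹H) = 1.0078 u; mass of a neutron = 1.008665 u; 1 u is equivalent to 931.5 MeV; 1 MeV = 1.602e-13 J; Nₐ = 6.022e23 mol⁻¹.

1.65e+11 kJ/mol

With 86 protons and 136 neutrons (A = 222):
Σm = 86·m(¹H) + 136·m_n = 86.6708 + 137.178440 = 223.849240 u
Δm = 223.849240 − 222.0176 = 1.831640 u
Binding energy = Δm·c² = 1.831640 × 931.5 MeV/u = 1706.17 MeV
Per nucleus in joules: 1706.17 MeV × 1.602e-13 J/MeV = 2.7333e-10 J
Per mole: 2.7333e-10 J × 6.022e23 mol⁻¹ = 1.6460e+14 J/mol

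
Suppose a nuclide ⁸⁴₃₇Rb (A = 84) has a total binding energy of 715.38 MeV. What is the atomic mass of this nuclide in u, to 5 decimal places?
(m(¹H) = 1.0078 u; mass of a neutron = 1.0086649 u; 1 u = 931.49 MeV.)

Mass defect = 715.38 MeV / (931.49 MeV/u) = 0.7679954 u
Constituent mass = 37(1.0078) + 47(1.0086649) = 84.6958503 u
Atomic mass = 84.6958503 − 0.7679954 = 83.9278549 u ≈ 83.92785 u (to 5 decimal places)

83.92785 u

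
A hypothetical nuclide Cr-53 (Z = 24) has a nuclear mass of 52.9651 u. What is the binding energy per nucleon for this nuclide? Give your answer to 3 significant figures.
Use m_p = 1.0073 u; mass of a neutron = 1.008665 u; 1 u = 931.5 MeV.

With 24 protons and 29 neutrons (A = 53):
Σm = 24·m_p + 29·m_n = 24.1752 + 29.251285 = 53.426485 u
Δm = 53.426485 − 52.9651 = 0.461385 u
Binding energy = Δm·c² = 0.461385 × 931.5 MeV/u = 429.780 MeV
BE/A = 429.780 MeV / 53 = 8.109 MeV/nucleon

8.11 MeV/nucleon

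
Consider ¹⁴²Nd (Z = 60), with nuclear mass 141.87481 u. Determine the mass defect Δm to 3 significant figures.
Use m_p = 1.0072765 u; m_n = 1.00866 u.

1.27 u

Mass of separated nucleons = 60(1.0072765) + 82(1.00866) = 60.4365900 + 82.71012 = 143.1467100 u
Δm = 143.1467100 − 141.87481 = 1.2719000 u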